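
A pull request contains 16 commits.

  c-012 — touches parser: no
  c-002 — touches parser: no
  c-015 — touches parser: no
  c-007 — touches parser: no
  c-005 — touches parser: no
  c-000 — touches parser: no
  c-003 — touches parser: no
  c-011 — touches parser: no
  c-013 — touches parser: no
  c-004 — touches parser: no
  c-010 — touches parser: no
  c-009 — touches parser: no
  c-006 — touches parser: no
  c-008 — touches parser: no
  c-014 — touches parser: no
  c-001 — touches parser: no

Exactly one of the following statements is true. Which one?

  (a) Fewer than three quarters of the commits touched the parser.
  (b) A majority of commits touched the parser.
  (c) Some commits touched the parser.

(a)

|A| = 16, |A ∩ B| = 0, |A ∖ B| = 16.
(a) requires |A ∩ B| / |A| < 3/4: true.
(b) requires |A ∩ B| > |A ∖ B|: false.
(c) requires A ∩ B ≠ ∅ (|A ∩ B| ≥ 1): false.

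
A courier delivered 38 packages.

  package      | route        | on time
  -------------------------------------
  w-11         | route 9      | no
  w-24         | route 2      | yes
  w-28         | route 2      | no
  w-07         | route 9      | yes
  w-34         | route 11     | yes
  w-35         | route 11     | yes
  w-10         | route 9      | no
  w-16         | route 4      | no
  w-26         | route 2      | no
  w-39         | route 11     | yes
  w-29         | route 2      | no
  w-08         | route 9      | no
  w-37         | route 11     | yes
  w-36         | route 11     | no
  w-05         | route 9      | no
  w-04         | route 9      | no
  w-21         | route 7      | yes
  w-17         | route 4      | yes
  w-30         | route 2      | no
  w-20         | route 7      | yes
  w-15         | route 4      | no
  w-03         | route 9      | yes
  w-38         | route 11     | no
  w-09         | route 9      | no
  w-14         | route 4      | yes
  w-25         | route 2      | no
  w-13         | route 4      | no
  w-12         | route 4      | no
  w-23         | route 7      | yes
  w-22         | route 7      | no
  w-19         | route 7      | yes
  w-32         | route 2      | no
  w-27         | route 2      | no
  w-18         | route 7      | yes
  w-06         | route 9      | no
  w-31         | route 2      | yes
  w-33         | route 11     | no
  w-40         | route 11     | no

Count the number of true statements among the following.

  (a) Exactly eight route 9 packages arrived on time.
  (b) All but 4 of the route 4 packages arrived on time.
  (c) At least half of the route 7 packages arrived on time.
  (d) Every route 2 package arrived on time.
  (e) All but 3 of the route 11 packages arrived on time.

2

(a) route 9: |A| = 9, |A ∩ B| = 2; needs |A ∩ B| = 8 — false.
(b) route 4: |A| = 6, |A ∩ B| = 2; needs |A ∖ B| = 4 — true.
(c) route 7: |A| = 6, |A ∩ B| = 5; needs |A ∩ B| ≥ |A ∖ B| — true.
(d) route 2: |A| = 9, |A ∩ B| = 2; needs A ⊆ B, i.e. every element of A is in B (|A ∖ B| = 0) — false.
(e) route 11: |A| = 8, |A ∩ B| = 4; needs |A ∖ B| = 3 — false.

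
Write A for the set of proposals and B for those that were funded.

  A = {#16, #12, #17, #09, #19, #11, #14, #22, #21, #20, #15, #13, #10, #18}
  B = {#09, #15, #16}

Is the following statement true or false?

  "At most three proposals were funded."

'At most three proposals were funded' holds iff |A ∩ B| ≤ 3.
A (the restrictor) = {#16, #12, #17, #09, #19, #11, #14, #22, #21, #20, #15, #13, #10, #18}, |A| = 14.
A ∩ B = {#16, #09, #15}, so |A ∩ B| = 3.
|A ∩ B| = 3, so the statement is true.

True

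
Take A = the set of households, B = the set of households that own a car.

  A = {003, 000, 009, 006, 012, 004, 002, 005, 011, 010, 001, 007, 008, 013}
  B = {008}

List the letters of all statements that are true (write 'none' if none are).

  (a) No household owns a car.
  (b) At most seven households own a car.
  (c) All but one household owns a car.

|A| = 14, |A ∩ B| = 1, |A ∖ B| = 13.
(a) A ∩ B = ∅ (|A ∩ B| = 0): fails.
(b) |A ∩ B| ≤ 7: holds.
(c) |A ∖ B| = 1: fails.

(b)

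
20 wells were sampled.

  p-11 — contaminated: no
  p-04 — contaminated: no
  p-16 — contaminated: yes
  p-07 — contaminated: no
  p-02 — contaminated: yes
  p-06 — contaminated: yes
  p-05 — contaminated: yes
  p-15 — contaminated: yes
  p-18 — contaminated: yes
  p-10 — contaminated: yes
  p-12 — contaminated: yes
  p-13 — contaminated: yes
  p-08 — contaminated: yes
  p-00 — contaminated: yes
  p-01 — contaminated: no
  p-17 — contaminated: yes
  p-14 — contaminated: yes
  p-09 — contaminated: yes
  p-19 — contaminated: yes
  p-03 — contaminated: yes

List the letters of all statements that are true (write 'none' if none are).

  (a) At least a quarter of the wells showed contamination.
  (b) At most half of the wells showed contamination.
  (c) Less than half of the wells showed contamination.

(a)

|A| = 20, |A ∩ B| = 16, |A ∖ B| = 4.
(a) |A ∩ B| / |A| ≥ 1/4: holds.
(b) |A ∩ B| ≤ |A ∖ B|: fails.
(c) |A ∩ B| < |A ∖ B|: fails.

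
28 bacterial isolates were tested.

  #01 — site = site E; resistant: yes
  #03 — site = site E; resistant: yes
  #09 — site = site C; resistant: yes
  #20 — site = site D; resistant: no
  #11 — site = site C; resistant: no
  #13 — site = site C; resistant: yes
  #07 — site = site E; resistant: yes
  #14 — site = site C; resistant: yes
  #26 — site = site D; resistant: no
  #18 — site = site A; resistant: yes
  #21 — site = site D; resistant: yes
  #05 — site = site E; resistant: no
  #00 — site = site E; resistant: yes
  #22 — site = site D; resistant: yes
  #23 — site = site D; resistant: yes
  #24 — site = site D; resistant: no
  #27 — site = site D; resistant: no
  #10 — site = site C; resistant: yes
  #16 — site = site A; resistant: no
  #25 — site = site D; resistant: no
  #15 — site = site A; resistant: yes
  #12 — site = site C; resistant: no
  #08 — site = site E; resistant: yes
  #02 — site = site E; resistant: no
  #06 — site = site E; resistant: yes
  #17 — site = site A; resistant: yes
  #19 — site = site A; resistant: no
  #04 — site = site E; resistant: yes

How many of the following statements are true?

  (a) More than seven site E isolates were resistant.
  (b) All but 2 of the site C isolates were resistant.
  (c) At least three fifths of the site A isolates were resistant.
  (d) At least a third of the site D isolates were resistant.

3

(a) site E: |A| = 9, |A ∩ B| = 7; needs |A ∩ B| > 7 — false.
(b) site C: |A| = 6, |A ∩ B| = 4; needs |A ∖ B| = 2 — true.
(c) site A: |A| = 5, |A ∩ B| = 3; needs |A ∩ B| / |A| ≥ 3/5 — true.
(d) site D: |A| = 8, |A ∩ B| = 3; needs |A ∩ B| / |A| ≥ 1/3 — true.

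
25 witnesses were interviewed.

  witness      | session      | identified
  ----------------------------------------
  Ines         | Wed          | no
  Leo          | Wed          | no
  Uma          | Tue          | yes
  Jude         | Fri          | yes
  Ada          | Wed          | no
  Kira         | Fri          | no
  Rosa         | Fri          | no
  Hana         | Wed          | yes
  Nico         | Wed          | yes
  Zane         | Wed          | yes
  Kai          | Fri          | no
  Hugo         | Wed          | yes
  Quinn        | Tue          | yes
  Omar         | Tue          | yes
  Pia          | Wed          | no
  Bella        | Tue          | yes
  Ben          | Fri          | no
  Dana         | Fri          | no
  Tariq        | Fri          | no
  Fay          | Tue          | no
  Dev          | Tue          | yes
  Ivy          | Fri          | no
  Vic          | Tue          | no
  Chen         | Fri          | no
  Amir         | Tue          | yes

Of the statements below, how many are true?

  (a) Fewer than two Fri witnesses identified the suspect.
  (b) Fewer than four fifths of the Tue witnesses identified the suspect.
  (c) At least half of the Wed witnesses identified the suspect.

3

(a) Fri: |A| = 9, |A ∩ B| = 1; needs |A ∩ B| < 2 — true.
(b) Tue: |A| = 8, |A ∩ B| = 6; needs |A ∩ B| / |A| < 4/5 — true.
(c) Wed: |A| = 8, |A ∩ B| = 4; needs |A ∩ B| ≥ |A ∖ B| — true.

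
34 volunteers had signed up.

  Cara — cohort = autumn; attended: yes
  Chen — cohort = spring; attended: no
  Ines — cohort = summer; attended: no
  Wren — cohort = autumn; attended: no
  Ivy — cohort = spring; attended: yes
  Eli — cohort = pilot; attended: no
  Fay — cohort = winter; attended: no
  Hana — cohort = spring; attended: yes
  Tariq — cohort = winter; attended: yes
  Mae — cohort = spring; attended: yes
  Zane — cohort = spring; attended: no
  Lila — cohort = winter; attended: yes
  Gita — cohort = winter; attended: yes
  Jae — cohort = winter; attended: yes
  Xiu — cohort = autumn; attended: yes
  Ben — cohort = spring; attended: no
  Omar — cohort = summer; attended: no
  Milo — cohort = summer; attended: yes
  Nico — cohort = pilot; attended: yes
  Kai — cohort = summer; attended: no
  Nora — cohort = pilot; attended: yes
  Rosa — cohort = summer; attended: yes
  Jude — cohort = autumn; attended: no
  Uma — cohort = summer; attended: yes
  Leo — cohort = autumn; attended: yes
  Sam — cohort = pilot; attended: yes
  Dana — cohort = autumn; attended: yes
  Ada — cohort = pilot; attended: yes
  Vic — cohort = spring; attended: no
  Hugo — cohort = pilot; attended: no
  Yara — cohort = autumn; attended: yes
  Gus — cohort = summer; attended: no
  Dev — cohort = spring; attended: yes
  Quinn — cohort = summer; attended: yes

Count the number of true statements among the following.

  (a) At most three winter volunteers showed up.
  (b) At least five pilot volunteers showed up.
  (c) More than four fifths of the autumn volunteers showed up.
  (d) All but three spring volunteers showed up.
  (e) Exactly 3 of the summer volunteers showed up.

0

(a) winter: |A| = 5, |A ∩ B| = 4; needs |A ∩ B| ≤ 3 — false.
(b) pilot: |A| = 6, |A ∩ B| = 4; needs |A ∩ B| ≥ 5 — false.
(c) autumn: |A| = 7, |A ∩ B| = 5; needs |A ∩ B| / |A| > 4/5 — false.
(d) spring: |A| = 8, |A ∩ B| = 4; needs |A ∖ B| = 3 — false.
(e) summer: |A| = 8, |A ∩ B| = 4; needs |A ∩ B| = 3 — false.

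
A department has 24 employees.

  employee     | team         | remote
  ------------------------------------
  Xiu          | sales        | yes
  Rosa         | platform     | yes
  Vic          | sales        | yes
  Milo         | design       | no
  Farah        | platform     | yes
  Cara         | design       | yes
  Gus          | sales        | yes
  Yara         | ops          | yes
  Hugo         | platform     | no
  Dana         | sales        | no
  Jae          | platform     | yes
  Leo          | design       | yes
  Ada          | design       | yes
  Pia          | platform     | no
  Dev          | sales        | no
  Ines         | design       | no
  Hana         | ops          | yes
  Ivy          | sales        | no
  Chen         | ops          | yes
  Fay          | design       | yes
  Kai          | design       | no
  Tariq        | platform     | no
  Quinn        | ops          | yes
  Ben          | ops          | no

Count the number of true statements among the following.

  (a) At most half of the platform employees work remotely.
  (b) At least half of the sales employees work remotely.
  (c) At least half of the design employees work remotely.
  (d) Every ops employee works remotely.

3

(a) platform: |A| = 6, |A ∩ B| = 3; needs |A ∩ B| ≤ |A ∖ B| — true.
(b) sales: |A| = 6, |A ∩ B| = 3; needs |A ∩ B| ≥ |A ∖ B| — true.
(c) design: |A| = 7, |A ∩ B| = 4; needs |A ∩ B| ≥ |A ∖ B| — true.
(d) ops: |A| = 5, |A ∩ B| = 4; needs A ⊆ B, i.e. every element of A is in B (|A ∖ B| = 0) — false.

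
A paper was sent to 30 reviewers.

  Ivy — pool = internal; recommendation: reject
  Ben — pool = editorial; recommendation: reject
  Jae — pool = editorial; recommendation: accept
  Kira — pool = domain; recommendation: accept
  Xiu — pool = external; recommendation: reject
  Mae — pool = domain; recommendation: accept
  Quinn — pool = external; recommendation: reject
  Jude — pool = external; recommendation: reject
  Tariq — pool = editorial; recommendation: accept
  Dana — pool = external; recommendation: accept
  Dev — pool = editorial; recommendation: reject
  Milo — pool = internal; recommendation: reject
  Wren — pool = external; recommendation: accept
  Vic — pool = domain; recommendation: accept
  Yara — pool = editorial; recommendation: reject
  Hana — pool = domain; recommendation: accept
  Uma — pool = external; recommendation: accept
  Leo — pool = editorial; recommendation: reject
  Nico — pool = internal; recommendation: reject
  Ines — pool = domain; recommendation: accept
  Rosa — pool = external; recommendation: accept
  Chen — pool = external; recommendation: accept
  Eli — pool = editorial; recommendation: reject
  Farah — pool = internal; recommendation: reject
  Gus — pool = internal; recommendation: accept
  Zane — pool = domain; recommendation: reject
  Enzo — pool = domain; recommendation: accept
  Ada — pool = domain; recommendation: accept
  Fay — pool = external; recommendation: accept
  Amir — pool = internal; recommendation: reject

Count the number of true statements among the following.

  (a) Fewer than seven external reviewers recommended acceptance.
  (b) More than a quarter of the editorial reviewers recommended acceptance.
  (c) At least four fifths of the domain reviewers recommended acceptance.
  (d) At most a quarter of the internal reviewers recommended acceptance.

(a) external: |A| = 9, |A ∩ B| = 6; needs |A ∩ B| < 7 — true.
(b) editorial: |A| = 7, |A ∩ B| = 2; needs |A ∩ B| / |A| > 1/4 — true.
(c) domain: |A| = 8, |A ∩ B| = 7; needs |A ∩ B| / |A| ≥ 4/5 — true.
(d) internal: |A| = 6, |A ∩ B| = 1; needs |A ∩ B| / |A| ≤ 1/4 — true.

4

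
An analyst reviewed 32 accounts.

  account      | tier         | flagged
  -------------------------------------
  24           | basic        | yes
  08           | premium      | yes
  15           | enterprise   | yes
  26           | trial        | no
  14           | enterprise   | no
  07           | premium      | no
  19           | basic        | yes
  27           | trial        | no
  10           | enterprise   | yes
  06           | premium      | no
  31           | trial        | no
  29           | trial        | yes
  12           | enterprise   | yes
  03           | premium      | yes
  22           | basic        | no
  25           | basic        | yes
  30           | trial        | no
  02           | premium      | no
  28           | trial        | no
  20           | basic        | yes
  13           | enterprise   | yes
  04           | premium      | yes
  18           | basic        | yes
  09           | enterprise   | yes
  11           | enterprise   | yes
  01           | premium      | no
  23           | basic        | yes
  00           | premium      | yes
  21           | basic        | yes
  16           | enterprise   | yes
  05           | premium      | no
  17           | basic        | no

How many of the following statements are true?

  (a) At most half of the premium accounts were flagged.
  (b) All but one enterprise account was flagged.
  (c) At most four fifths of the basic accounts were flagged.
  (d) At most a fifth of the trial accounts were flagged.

(a) premium: |A| = 9, |A ∩ B| = 4; needs |A ∩ B| ≤ |A ∖ B| — true.
(b) enterprise: |A| = 8, |A ∩ B| = 7; needs |A ∖ B| = 1 — true.
(c) basic: |A| = 9, |A ∩ B| = 7; needs |A ∩ B| / |A| ≤ 4/5 — true.
(d) trial: |A| = 6, |A ∩ B| = 1; needs |A ∩ B| / |A| ≤ 1/5 — true.

4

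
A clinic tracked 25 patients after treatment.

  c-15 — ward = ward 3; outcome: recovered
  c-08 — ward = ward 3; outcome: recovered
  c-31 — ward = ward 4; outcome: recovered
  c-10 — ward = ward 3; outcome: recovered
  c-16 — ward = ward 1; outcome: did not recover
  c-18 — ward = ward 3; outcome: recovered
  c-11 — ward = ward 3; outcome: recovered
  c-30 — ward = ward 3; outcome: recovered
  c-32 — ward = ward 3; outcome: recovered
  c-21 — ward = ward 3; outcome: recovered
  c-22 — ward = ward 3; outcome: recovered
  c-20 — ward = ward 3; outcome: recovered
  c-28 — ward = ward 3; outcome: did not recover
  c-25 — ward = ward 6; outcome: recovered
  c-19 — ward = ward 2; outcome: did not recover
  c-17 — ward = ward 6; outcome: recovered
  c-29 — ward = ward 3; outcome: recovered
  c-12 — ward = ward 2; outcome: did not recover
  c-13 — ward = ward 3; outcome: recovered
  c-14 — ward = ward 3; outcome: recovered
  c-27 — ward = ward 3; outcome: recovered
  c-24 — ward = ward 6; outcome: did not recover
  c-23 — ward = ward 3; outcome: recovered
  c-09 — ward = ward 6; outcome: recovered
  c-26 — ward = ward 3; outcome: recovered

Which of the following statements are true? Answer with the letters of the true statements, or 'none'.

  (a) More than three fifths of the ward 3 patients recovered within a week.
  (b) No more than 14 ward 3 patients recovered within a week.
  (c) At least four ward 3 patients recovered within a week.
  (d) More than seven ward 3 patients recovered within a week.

(a), (c), (d)

|A| = 17, |A ∩ B| = 16, |A ∖ B| = 1.
(a) |A ∩ B| / |A| > 3/5: holds.
(b) |A ∩ B| ≤ 14: fails.
(c) |A ∩ B| ≥ 4: holds.
(d) |A ∩ B| > 7: holds.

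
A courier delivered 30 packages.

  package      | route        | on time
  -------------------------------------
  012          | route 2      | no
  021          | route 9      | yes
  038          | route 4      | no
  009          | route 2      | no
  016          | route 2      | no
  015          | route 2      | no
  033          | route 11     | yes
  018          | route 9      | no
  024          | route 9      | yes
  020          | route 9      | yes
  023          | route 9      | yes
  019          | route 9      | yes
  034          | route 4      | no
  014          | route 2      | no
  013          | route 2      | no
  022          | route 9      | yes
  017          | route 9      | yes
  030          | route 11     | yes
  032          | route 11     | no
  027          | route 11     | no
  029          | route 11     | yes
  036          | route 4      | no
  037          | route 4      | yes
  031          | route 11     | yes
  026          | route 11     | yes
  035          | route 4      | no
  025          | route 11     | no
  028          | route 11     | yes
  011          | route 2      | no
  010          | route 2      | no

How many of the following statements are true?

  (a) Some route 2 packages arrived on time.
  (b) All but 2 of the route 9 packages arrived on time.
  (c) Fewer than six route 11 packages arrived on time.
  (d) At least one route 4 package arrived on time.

1

(a) route 2: |A| = 8, |A ∩ B| = 0; needs A ∩ B ≠ ∅ (|A ∩ B| ≥ 1) — false.
(b) route 9: |A| = 8, |A ∩ B| = 7; needs |A ∖ B| = 2 — false.
(c) route 11: |A| = 9, |A ∩ B| = 6; needs |A ∩ B| < 6 — false.
(d) route 4: |A| = 5, |A ∩ B| = 1; needs A ∩ B ≠ ∅ (|A ∩ B| ≥ 1) — true.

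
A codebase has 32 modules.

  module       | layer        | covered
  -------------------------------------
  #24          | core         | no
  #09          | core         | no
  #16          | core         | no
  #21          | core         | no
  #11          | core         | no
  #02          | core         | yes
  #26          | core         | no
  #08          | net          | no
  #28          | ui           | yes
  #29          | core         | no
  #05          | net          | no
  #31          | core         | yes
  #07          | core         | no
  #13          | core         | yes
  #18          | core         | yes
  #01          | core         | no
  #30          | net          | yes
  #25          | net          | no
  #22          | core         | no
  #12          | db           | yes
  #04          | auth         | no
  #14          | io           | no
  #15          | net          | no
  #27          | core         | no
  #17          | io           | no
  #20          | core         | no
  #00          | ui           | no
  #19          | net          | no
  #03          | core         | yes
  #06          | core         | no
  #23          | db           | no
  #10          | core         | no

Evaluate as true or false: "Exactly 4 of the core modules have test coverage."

The determiner here denotes the relation: |A ∩ B| = 4.
|A| = 19, |A ∩ B| = 5, |A ∖ B| = 14.
|A ∩ B| = 5, so the statement is false.

False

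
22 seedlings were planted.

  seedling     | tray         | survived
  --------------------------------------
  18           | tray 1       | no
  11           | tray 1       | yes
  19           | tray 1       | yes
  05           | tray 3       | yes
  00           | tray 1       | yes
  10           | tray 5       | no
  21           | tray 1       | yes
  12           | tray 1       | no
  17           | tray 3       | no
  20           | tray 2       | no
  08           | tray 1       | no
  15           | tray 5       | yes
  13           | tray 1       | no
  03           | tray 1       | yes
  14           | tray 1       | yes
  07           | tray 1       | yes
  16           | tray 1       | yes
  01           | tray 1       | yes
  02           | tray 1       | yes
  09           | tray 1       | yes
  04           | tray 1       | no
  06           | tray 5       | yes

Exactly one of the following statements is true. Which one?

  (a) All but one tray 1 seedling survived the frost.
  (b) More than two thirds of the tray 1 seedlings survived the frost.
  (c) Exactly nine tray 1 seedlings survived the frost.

(b)

|A| = 16, |A ∩ B| = 11, |A ∖ B| = 5.
(a) requires |A ∖ B| = 1: false.
(b) requires |A ∩ B| / |A| > 2/3: true.
(c) requires |A ∩ B| = 9: false.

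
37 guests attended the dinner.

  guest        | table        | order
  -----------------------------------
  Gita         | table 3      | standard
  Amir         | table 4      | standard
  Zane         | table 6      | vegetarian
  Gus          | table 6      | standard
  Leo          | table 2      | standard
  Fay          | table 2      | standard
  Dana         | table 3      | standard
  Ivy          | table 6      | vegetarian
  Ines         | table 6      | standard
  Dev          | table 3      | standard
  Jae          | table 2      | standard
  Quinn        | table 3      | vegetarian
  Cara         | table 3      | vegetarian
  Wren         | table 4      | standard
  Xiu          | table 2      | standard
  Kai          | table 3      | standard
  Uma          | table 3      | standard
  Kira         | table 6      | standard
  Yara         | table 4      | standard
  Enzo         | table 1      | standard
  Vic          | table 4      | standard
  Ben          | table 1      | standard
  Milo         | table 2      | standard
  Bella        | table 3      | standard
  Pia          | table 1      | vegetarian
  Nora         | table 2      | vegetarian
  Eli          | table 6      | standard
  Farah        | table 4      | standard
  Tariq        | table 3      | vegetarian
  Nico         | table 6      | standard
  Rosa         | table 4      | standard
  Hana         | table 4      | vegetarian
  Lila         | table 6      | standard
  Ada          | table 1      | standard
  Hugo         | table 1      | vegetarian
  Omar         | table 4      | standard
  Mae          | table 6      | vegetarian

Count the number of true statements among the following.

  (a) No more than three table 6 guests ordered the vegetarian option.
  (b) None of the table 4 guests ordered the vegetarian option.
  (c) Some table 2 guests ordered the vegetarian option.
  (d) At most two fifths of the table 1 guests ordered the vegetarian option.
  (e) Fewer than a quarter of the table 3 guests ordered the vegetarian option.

(a) table 6: |A| = 9, |A ∩ B| = 3; needs |A ∩ B| ≤ 3 — true.
(b) table 4: |A| = 8, |A ∩ B| = 1; needs A ∩ B = ∅ (|A ∩ B| = 0) — false.
(c) table 2: |A| = 6, |A ∩ B| = 1; needs A ∩ B ≠ ∅ (|A ∩ B| ≥ 1) — true.
(d) table 1: |A| = 5, |A ∩ B| = 2; needs |A ∩ B| / |A| ≤ 2/5 — true.
(e) table 3: |A| = 9, |A ∩ B| = 3; needs |A ∩ B| / |A| < 1/4 — false.

3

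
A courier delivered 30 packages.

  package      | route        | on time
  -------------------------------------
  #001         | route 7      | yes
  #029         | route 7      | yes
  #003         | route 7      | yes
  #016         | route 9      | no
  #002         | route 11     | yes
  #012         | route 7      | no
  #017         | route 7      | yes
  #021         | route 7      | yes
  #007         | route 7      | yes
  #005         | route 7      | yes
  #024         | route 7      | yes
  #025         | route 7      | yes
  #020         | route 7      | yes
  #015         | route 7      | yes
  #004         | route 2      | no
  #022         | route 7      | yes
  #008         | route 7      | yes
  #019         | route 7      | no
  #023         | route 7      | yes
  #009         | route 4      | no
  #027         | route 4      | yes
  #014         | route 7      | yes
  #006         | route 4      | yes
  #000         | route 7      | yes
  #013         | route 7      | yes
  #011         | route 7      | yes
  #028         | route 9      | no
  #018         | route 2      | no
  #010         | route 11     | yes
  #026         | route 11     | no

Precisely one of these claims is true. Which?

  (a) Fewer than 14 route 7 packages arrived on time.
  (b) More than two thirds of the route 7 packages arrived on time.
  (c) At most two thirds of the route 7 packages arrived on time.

(b)

|A| = 20, |A ∩ B| = 18, |A ∖ B| = 2.
(a) requires |A ∩ B| < 14: false.
(b) requires |A ∩ B| / |A| > 2/3: true.
(c) requires |A ∩ B| / |A| ≤ 2/3: false.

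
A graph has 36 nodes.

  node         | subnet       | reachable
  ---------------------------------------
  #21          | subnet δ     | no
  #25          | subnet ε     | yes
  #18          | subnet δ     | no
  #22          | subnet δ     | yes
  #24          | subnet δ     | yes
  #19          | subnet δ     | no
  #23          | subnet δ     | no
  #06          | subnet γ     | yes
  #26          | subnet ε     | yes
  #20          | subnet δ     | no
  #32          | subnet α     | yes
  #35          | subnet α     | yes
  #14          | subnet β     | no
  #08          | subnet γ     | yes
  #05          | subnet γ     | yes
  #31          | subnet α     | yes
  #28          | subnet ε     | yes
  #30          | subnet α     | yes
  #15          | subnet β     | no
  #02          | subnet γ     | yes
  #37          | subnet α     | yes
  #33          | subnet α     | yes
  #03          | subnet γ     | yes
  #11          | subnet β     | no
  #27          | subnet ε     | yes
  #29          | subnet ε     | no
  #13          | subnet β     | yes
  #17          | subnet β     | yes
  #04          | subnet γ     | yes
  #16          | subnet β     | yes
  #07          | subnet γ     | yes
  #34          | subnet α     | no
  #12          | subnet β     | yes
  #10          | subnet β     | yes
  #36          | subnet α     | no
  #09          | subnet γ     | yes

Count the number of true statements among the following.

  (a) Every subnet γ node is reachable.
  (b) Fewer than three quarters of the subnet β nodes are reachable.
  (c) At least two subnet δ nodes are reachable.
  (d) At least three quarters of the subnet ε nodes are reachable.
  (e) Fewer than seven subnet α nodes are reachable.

5

(a) subnet γ: |A| = 8, |A ∩ B| = 8; needs A ⊆ B, i.e. every element of A is in B (|A ∖ B| = 0) — true.
(b) subnet β: |A| = 8, |A ∩ B| = 5; needs |A ∩ B| / |A| < 3/4 — true.
(c) subnet δ: |A| = 7, |A ∩ B| = 2; needs |A ∩ B| ≥ 2 — true.
(d) subnet ε: |A| = 5, |A ∩ B| = 4; needs |A ∩ B| / |A| ≥ 3/4 — true.
(e) subnet α: |A| = 8, |A ∩ B| = 6; needs |A ∩ B| < 7 — true.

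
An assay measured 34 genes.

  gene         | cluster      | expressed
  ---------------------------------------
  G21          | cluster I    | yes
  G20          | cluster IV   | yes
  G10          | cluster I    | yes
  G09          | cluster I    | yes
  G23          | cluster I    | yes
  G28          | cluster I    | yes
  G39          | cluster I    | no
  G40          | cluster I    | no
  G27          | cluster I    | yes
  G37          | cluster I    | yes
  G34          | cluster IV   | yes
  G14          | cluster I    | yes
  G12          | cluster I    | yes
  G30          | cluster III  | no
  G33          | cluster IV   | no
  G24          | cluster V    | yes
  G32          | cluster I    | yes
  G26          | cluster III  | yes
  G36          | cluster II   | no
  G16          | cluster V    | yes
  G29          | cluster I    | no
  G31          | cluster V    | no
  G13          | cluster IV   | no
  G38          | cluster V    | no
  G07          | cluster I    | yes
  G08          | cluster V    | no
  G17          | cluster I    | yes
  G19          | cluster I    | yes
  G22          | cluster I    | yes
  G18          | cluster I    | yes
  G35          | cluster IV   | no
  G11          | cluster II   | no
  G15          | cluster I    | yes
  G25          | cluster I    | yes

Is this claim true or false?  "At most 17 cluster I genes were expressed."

The determiner here denotes the relation: |A ∩ B| ≤ 17.
|A| = 20, |A ∩ B| = 17, |A ∖ B| = 3.
|A ∩ B| = 17, so the statement is true.

True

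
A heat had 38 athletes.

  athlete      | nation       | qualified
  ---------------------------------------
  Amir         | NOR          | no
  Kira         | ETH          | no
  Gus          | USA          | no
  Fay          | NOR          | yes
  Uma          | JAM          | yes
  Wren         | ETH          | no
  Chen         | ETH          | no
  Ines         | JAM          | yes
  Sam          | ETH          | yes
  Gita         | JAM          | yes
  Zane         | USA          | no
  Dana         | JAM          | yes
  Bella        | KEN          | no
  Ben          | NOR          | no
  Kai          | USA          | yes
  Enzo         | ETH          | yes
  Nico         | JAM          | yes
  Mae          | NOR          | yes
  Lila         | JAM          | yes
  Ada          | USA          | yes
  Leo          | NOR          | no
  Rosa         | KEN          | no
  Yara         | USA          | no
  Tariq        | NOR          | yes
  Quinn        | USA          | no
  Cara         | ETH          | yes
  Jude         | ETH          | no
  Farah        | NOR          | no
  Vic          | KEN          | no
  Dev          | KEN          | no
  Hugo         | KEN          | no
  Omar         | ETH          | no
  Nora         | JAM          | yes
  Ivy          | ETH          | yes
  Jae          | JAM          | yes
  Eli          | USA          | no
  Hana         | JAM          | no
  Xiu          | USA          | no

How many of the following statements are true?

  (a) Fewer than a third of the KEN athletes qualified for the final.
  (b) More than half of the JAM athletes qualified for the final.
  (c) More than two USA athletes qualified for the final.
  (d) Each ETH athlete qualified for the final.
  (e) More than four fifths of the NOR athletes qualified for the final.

(a) KEN: |A| = 5, |A ∩ B| = 0; needs |A ∩ B| / |A| < 1/3 — true.
(b) JAM: |A| = 9, |A ∩ B| = 8; needs |A ∩ B| > |A ∖ B| — true.
(c) USA: |A| = 8, |A ∩ B| = 2; needs |A ∩ B| > 2 — false.
(d) ETH: |A| = 9, |A ∩ B| = 4; needs A ⊆ B, i.e. every element of A is in B (|A ∖ B| = 0) — false.
(e) NOR: |A| = 7, |A ∩ B| = 3; needs |A ∩ B| / |A| > 4/5 — false.

2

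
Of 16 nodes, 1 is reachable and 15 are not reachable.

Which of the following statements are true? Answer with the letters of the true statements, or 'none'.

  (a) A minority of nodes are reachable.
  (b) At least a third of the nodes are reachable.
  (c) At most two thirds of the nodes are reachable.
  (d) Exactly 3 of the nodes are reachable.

(a), (c)

|A| = 16, |A ∩ B| = 1, |A ∖ B| = 15.
(a) |A ∩ B| < |A ∖ B|: holds.
(b) |A ∩ B| / |A| ≥ 1/3: fails.
(c) |A ∩ B| / |A| ≤ 2/3: holds.
(d) |A ∩ B| = 3: fails.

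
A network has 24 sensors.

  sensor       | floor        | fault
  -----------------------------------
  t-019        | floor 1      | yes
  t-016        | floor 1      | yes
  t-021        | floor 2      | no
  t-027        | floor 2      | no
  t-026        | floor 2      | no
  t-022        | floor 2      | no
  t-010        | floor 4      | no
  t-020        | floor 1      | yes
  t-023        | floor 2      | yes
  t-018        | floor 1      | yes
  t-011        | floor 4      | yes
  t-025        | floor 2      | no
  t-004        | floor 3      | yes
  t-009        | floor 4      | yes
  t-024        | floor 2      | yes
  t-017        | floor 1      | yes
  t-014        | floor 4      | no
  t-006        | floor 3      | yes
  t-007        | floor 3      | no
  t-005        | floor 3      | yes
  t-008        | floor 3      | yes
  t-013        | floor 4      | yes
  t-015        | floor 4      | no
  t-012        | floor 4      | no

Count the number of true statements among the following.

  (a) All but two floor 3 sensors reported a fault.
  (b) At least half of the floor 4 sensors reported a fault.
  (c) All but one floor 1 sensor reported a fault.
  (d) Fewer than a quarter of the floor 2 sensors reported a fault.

0

(a) floor 3: |A| = 5, |A ∩ B| = 4; needs |A ∖ B| = 2 — false.
(b) floor 4: |A| = 7, |A ∩ B| = 3; needs |A ∩ B| ≥ |A ∖ B| — false.
(c) floor 1: |A| = 5, |A ∩ B| = 5; needs |A ∖ B| = 1 — false.
(d) floor 2: |A| = 7, |A ∩ B| = 2; needs |A ∩ B| / |A| < 1/4 — false.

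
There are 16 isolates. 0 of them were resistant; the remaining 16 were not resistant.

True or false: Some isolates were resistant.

False

'Some isolates were resistant' holds iff A ∩ B ≠ ∅ (|A ∩ B| ≥ 1).
|A| = 16, |A ∩ B| = 0, |A ∖ B| = 16.
So the statement is false.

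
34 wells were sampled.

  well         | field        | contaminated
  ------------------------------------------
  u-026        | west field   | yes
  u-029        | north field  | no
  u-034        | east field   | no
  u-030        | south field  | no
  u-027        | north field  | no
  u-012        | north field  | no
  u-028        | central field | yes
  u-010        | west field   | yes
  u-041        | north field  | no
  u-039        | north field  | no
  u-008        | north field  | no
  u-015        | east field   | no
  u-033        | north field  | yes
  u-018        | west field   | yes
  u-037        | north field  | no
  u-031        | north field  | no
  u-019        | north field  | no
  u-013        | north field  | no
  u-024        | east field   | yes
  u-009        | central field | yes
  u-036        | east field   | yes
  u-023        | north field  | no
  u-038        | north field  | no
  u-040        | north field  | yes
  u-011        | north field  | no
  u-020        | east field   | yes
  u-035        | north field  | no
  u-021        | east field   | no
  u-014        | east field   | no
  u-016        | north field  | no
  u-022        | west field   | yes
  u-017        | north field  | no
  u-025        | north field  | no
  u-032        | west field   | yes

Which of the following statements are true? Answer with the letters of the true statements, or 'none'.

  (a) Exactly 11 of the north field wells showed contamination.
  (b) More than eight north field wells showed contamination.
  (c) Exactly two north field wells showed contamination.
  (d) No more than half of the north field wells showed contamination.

(c), (d)

|A| = 19, |A ∩ B| = 2, |A ∖ B| = 17.
(a) |A ∩ B| = 11: fails.
(b) |A ∩ B| > 8: fails.
(c) |A ∩ B| = 2: holds.
(d) |A ∩ B| ≤ |A ∖ B|: holds.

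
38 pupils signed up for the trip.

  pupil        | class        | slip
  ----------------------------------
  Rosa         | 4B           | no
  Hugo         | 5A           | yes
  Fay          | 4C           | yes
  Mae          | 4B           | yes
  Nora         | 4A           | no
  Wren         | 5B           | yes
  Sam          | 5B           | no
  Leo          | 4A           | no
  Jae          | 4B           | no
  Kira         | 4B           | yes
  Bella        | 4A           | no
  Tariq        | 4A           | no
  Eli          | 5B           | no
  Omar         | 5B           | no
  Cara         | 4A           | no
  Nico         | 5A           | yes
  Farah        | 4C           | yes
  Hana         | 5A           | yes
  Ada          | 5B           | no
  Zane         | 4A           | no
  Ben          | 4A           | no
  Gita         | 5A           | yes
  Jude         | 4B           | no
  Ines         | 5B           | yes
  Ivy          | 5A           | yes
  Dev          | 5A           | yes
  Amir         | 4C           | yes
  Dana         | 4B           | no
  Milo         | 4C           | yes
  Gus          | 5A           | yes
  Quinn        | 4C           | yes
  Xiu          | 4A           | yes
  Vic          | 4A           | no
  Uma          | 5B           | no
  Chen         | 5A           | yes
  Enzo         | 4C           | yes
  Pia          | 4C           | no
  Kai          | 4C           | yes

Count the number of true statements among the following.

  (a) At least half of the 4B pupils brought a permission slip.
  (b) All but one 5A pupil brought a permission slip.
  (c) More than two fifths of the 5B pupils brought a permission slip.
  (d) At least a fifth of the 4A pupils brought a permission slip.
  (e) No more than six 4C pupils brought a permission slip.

0

(a) 4B: |A| = 6, |A ∩ B| = 2; needs |A ∩ B| ≥ |A ∖ B| — false.
(b) 5A: |A| = 8, |A ∩ B| = 8; needs |A ∖ B| = 1 — false.
(c) 5B: |A| = 7, |A ∩ B| = 2; needs |A ∩ B| / |A| > 2/5 — false.
(d) 4A: |A| = 9, |A ∩ B| = 1; needs |A ∩ B| / |A| ≥ 1/5 — false.
(e) 4C: |A| = 8, |A ∩ B| = 7; needs |A ∩ B| ≤ 6 — false.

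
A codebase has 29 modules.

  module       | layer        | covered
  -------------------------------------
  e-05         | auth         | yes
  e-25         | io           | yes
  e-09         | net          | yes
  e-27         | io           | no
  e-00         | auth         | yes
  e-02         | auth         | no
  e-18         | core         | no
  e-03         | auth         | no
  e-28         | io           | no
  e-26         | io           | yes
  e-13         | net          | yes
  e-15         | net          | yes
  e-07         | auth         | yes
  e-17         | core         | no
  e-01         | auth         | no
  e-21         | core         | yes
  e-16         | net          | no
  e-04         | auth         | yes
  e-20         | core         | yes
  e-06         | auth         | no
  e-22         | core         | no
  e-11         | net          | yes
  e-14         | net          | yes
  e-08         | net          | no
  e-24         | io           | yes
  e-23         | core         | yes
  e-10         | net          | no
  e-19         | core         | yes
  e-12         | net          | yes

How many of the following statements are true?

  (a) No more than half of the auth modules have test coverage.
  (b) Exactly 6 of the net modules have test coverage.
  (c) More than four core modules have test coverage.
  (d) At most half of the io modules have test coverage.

(a) auth: |A| = 8, |A ∩ B| = 4; needs |A ∩ B| ≤ |A ∖ B| — true.
(b) net: |A| = 9, |A ∩ B| = 6; needs |A ∩ B| = 6 — true.
(c) core: |A| = 7, |A ∩ B| = 4; needs |A ∩ B| > 4 — false.
(d) io: |A| = 5, |A ∩ B| = 3; needs |A ∩ B| ≤ |A ∖ B| — false.

2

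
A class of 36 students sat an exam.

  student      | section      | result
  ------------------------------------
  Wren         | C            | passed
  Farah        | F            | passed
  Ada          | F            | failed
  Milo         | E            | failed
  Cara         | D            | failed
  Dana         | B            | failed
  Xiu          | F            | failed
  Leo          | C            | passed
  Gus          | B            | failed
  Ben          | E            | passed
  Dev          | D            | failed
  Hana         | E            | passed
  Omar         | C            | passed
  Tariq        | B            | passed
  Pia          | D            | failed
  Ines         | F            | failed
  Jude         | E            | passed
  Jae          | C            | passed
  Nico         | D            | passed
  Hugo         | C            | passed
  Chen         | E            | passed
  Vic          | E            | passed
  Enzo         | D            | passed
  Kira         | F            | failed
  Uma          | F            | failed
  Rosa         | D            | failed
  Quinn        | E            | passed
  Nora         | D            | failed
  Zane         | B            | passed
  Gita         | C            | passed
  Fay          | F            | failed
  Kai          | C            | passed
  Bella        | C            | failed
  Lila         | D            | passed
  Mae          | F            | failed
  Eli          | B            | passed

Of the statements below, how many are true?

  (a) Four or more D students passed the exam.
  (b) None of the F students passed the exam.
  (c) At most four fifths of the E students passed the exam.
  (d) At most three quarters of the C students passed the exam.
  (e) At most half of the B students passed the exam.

(a) D: |A| = 8, |A ∩ B| = 3; needs |A ∩ B| ≥ 4 — false.
(b) F: |A| = 8, |A ∩ B| = 1; needs A ∩ B = ∅ (|A ∩ B| = 0) — false.
(c) E: |A| = 7, |A ∩ B| = 6; needs |A ∩ B| / |A| ≤ 4/5 — false.
(d) C: |A| = 8, |A ∩ B| = 7; needs |A ∩ B| / |A| ≤ 3/4 — false.
(e) B: |A| = 5, |A ∩ B| = 3; needs |A ∩ B| ≤ |A ∖ B| — false.

0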